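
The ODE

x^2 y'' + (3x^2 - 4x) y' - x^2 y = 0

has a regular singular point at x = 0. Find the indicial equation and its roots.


Divide by x^2 to reach normal form y'' + P_1(x) y' + P_2(x) y = 0 with P_1(x) = 3 - 4/x and P_2(x) = -1.
x = 0 is a singular point because the y'-coefficient 3 - 4/x has a pole at x = 0.
It is a regular singular point because x P_1(x) = p(x) = 3x - 4 and x^2 P_2(x) = q(x) = -x^2 are polynomials, hence analytic at x = 0.
p(0) = -4,  q(0) = 0.
Indicial equation: r(r-1) + p(0) r + q(0) = 0, i.e. r^2 + (p(0) - 1) r + q(0) = 0, i.e. r^2 - 5 r = 0.
Discriminant: (-5)^2 - 4(0) = 25, so r = (5 ± 5)/2.
Solving: r_1 = 5, r_2 = 0.

indicial: r^2 - 5 r = 0; roots r_1 = 5, r_2 = 0


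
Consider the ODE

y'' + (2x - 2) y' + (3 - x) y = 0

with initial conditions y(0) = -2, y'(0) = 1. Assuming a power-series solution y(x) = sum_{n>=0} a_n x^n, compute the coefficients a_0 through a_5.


Ansatz: y(x) = sum_{n>=0} a_n x^n, so y'(x) = sum_{n>=1} n a_n x^(n-1) and y''(x) = sum_{n>=2} n(n-1) a_n x^(n-2).
Substitute into P(x) y'' + Q(x) y' + R(x) y = 0 with P(x) = 1, Q(x) = 2x - 2, R(x) = 3 - x, and match powers of x.
Initial conditions: a_0 = -2, a_1 = 1.
Setting the coefficient of each power of x to zero and solving order by order (substituting the coefficients already found):
  x^0: 2 a_2 - 2 a_1 + 3 a_0 = 0  ->  2 a_2 = 2 a_1 - 3 a_0 = 8  ->  a_2 = 4
  x^1: 6 a_3 - 4 a_2 + 5 a_1 - a_0 = 0  ->  6 a_3 = 4 a_2 - 5 a_1 + a_0 = 9  ->  a_3 = 3/2
  x^2: 12 a_4 - 6 a_3 + 7 a_2 - a_1 = 0  ->  12 a_4 = 6 a_3 - 7 a_2 + a_1 = -18  ->  a_4 = -3/2
  x^3: 20 a_5 - 8 a_4 + 9 a_3 - a_2 = 0  ->  20 a_5 = 8 a_4 - 9 a_3 + a_2 = -43/2  ->  a_5 = -43/40
Truncated series: y(x) = -2 + x + 4 x^2 + (3/2) x^3 - (3/2) x^4 - (43/40) x^5 + O(x^6).

a_0 = -2; a_1 = 1; a_2 = 4; a_3 = 3/2; a_4 = -3/2; a_5 = -43/40


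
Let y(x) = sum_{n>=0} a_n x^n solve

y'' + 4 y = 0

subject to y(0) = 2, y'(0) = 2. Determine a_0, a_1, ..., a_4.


Ansatz: y(x) = sum_{n>=0} a_n x^n, so y'(x) = sum_{n>=1} n a_n x^(n-1) and y''(x) = sum_{n>=2} n(n-1) a_n x^(n-2).
Substitute into P(x) y'' + Q(x) y' + R(x) y = 0 with P(x) = 1, Q(x) = 0, R(x) = 4, and match powers of x.
Initial conditions: a_0 = 2, a_1 = 2.
Setting the coefficient of each power of x to zero and solving order by order (substituting the coefficients already found):
  x^0: 2 a_2 + 4 a_0 = 0  ->  2 a_2 = -4 a_0 = -8  ->  a_2 = -4
  x^1: 6 a_3 + 4 a_1 = 0  ->  6 a_3 = -4 a_1 = -8  ->  a_3 = -4/3
  x^2: 12 a_4 + 4 a_2 = 0  ->  12 a_4 = -4 a_2 = 16  ->  a_4 = 4/3
Truncated series: y(x) = 2 + 2 x - 4 x^2 - (4/3) x^3 + (4/3) x^4 + O(x^5).

a_0 = 2; a_1 = 2; a_2 = -4; a_3 = -4/3; a_4 = 4/3


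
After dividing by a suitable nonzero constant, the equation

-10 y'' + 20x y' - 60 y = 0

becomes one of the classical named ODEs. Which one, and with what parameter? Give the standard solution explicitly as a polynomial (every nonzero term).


All three coefficients share the factor -10; dividing through by -10 gives  y'' - 2x y' + 6 y = 0.
This matches the Hermite equation y'' - 2x y' + 2n y = 0 with 2n = 6, so n = 3; the polynomial solution is H_3(x).
With y = sum_k a_k x^k, matching x^k gives (k+2)(k+1) a_{k+2} = 2(k - n) a_k = 2(k - 3) a_k. The right side vanishes at k = 3, so the series with the parity of 3 terminates at degree 3.
Standard normalization: leading coefficient of H_n is 2^n, so a_3 = 2^3 = 8. Work downward with a_k = (k+1)(k+2) a_{k+2} / (2(k - n)):
  a_1 = (2)(3)(8) / (2(1 - 3)) = 48/(-4) = -12
Hence H_3(x) = 8 x^3 - 12 x.

H_3(x); series = 8 x^3 - 12 x


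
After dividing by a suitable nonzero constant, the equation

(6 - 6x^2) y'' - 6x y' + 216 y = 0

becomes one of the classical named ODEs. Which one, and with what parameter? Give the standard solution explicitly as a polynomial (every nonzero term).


All three coefficients share the factor 6; dividing through by 6 gives  (1 - x^2) y'' - x y' + 36 y = 0.
This matches the Chebyshev equation (1 - x^2) y'' - x y' + n^2 y = 0 (note the -x y' term, not -2x y') with n^2 = 36, so n = 6; the polynomial solution is T_6(x).
With y = sum_k a_k x^k, matching x^k gives (k+2)(k+1) a_{k+2} = (k^2 - n^2) a_k = (k - 6)(k + 6) a_k. The right side vanishes at k = 6, so the series with the parity of 6 terminates at degree 6.
Standard normalization: leading coefficient of T_n is 2^(n-1), so a_6 = 2^5 = 32. Work downward with a_k = (k+1)(k+2) a_{k+2} / ((k - 6)(k + 6)):
  a_4 = (5)(6)(32) / ((4 - 6)(4 + 6)) = 960/(-20) = -48
  a_2 = (3)(4)(-48) / ((2 - 6)(2 + 6)) = -576/(-32) = 18
  a_0 = (1)(2)(18) / ((0 - 6)(0 + 6)) = 36/(-36) = -1
Hence T_6(x) = 32 x^6 - 48 x^4 + 18 x^2 - 1.

T_6(x); series = 32 x^6 - 48 x^4 + 18 x^2 - 1


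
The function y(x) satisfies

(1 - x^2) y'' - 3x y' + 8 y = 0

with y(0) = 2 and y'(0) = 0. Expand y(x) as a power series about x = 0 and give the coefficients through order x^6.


Ansatz: y(x) = sum_{n>=0} a_n x^n, so y'(x) = sum_{n>=1} n a_n x^(n-1) and y''(x) = sum_{n>=2} n(n-1) a_n x^(n-2).
Substitute into P(x) y'' + Q(x) y' + R(x) y = 0 with P(x) = 1 - x^2, Q(x) = -3x, R(x) = 8, and match powers of x.
Initial conditions: a_0 = 2, a_1 = 0.
Setting the coefficient of each power of x to zero and solving order by order (substituting the coefficients already found):
  x^0: 2 a_2 + 8 a_0 = 0  ->  2 a_2 = -8 a_0 = -16  ->  a_2 = -8
  x^1: 6 a_3 + 5 a_1 = 0  ->  6 a_3 = -5 a_1 = 0  ->  a_3 = 0
  x^2: 12 a_4 = 0  ->  a_4 = 0
  x^3: 20 a_5 - 7 a_3 = 0  ->  20 a_5 = 7 a_3 = 0  ->  a_5 = 0
  x^4: 30 a_6 - 16 a_4 = 0  ->  30 a_6 = 16 a_4 = 0  ->  a_6 = 0
Truncated series: y(x) = 2 - 8 x^2 + O(x^7).

a_0 = 2; a_1 = 0; a_2 = -8; a_3 = 0; a_4 = 0; a_5 = 0; a_6 = 0


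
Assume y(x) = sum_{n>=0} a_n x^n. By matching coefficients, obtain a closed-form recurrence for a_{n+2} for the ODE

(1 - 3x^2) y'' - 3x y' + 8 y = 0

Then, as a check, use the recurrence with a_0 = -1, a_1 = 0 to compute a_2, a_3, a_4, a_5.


Substitute y = sum_n a_n x^n.
(1 - 3 x^2) y'' contributes (n+2)(n+1) a_{n+2} - 3 n(n-1) a_n at x^n.
-3 x y'(x) contributes -3 n a_n at x^n.
8 y(x) contributes 8 a_n at x^n.
Matching x^n: (n+2)(n+1) a_{n+2} + (-3 n(n-1) - 3 n + 8) a_n = 0.
Thus a_{n+2} = (3 n(n-1) + 3 n - 8) / ((n+1)(n+2)) * a_n.

Check with a_0 = -1, a_1 = 0 (apply the recurrence for n = 0, 1, 2, 3): a_0 = -1, a_1 = 0, a_2 = 4, a_3 = 0, a_4 = 4/3, a_5 = 0.

a_(n+2) = (3 n(n-1) + 3 n - 8) / ((n+1)(n+2)) * a_n; check: a_0 = -1, a_1 = 0, a_2 = 4, a_3 = 0, a_4 = 4/3, a_5 = 0


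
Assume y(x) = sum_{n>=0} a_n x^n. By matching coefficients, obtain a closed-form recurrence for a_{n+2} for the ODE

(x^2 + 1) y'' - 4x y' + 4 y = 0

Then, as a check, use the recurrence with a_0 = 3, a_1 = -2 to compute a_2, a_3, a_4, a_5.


Substitute y = sum_n a_n x^n.
(1 + 1 x^2) y'' contributes (n+2)(n+1) a_{n+2} + n(n-1) a_n at x^n.
-4 x y'(x) contributes -4 n a_n at x^n.
4 y(x) contributes 4 a_n at x^n.
Matching x^n: (n+2)(n+1) a_{n+2} + (n(n-1) - 4 n + 4) a_n = 0.
Thus a_{n+2} = (-n(n-1) + 4 n - 4) / ((n+1)(n+2)) * a_n.

Check with a_0 = 3, a_1 = -2 (apply the recurrence for n = 0, 1, 2, 3): a_0 = 3, a_1 = -2, a_2 = -6, a_3 = 0, a_4 = -1, a_5 = 0.

a_(n+2) = (-n(n-1) + 4 n - 4) / ((n+1)(n+2)) * a_n; check: a_0 = 3, a_1 = -2, a_2 = -6, a_3 = 0, a_4 = -1, a_5 = 0


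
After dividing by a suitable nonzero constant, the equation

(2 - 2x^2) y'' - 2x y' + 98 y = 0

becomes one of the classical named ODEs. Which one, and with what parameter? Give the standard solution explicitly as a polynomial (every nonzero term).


All three coefficients share the factor 2; dividing through by 2 gives  (1 - x^2) y'' - x y' + 49 y = 0.
This matches the Chebyshev equation (1 - x^2) y'' - x y' + n^2 y = 0 (note the -x y' term, not -2x y') with n^2 = 49, so n = 7; the polynomial solution is T_7(x).
With y = sum_k a_k x^k, matching x^k gives (k+2)(k+1) a_{k+2} = (k^2 - n^2) a_k = (k - 7)(k + 7) a_k. The right side vanishes at k = 7, so the series with the parity of 7 terminates at degree 7.
Standard normalization: leading coefficient of T_n is 2^(n-1), so a_7 = 2^6 = 64. Work downward with a_k = (k+1)(k+2) a_{k+2} / ((k - 7)(k + 7)):
  a_5 = (6)(7)(64) / ((5 - 7)(5 + 7)) = 2688/(-24) = -112
  a_3 = (4)(5)(-112) / ((3 - 7)(3 + 7)) = -2240/(-40) = 56
  a_1 = (2)(3)(56) / ((1 - 7)(1 + 7)) = 336/(-48) = -7
Hence T_7(x) = 64 x^7 - 112 x^5 + 56 x^3 - 7 x.

T_7(x); series = 64 x^7 - 112 x^5 + 56 x^3 - 7 x


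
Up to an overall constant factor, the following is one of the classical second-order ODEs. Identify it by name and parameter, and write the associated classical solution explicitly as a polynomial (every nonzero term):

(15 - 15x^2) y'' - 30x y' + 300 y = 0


All three coefficients share the factor 15; dividing through by 15 gives  (1 - x^2) y'' - 2x y' + 20 y = 0.
This matches the Legendre equation (1 - x^2) y'' - 2x y' + n(n+1) y = 0 (note the -2x y' term) with n(n+1) = 20, so n = 4; the polynomial solution is P_4(x).
With y = sum_k a_k x^k, matching x^k gives (k+2)(k+1) a_{k+2} = [k(k+1) - n(n+1)] a_k = (k - 4)(k + 5) a_k. The right side vanishes at k = 4, so the series with the parity of 4 terminates at degree 4.
Standard normalization (P_n(1) = 1): leading coefficient (2n)!/(2^n (n!)^2) = 40320/(16*576) = 35/8, so a_4 = 35/8. Work downward with a_k = (k+1)(k+2) a_{k+2} / ((k - 4)(k + 5)):
  a_2 = (3)(4)(35/8) / ((2 - 4)(2 + 5)) = (105/2)/(-14) = -15/4
  a_0 = (1)(2)(-15/4) / ((0 - 4)(0 + 5)) = (-15/2)/(-20) = 3/8
Hence P_4(x) = 35 x^4/8 - 15 x^2/4 + 3/8.

P_4(x); series = 35 x^4/8 - 15 x^2/4 + 3/8


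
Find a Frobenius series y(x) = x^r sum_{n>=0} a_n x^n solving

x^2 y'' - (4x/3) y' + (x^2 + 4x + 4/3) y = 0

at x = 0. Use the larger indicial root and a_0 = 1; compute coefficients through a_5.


Write in Frobenius form y'' + (p(x)/x) y' + (q(x)/x^2) y = 0:
  p(x) = -4/3,  q(x) = x^2 + 4x + 4/3.
Indicial equation: r(r-1) + (-4/3) r + (4/3) = 0 -> roots r_1 = 4/3, r_2 = 1.
Take r = r_1 = 4/3. Let y(x) = x^r sum_{n>=0} a_n x^n with a_0 = 1.
Substitute y = x^r sum a_n x^n and match x^{r+n}. The recurrence is
  D(n) a_n + 4 a_{n-1} + 1 a_{n-2} = 0,  where D(n) = (r+n)(r+n-1) + (-4/3)(r+n) + (4/3).
  a_n = [-4 a_{n-1} - 1 a_{n-2}] / D(n).
Since the indicial polynomial factors as (r - r_1)(r - r_2), D(n) = (r_1 + n - r_1)(r_1 + n - r_2) = n(n + 1/3).
Evaluating step by step (a_0 = 1):
  n = 1: D(1) = 1(1 + 1/3) = 4/3; numerator = -4(1) = -4; a_1 = (-4)/(4/3) = -3
  n = 2: D(2) = 2(2 + 1/3) = 14/3; numerator = -4(-3) - 1(1) = 11; a_2 = (11)/(14/3) = 33/14
  n = 3: D(3) = 3(3 + 1/3) = 10; numerator = -4(33/14) - 1(-3) = -45/7; a_3 = (-45/7)/(10) = -9/14
  n = 4: D(4) = 4(4 + 1/3) = 52/3; numerator = -4(-9/14) - 1(33/14) = 3/14; a_4 = (3/14)/(52/3) = 9/728
  n = 5: D(5) = 5(5 + 1/3) = 80/3; numerator = -4(9/728) - 1(-9/14) = 54/91; a_5 = (54/91)/(80/3) = 81/3640

r = 4/3; a_0 = 1; a_1 = -3; a_2 = 33/14; a_3 = -9/14; a_4 = 9/728; a_5 = 81/3640


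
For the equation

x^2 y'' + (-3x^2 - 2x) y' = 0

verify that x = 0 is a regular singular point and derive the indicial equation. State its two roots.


Divide by x^2 to reach normal form y'' + P_1(x) y' + P_2(x) y = 0 with P_1(x) = -3 - 2/x and P_2(x) = 0.
x = 0 is a singular point because the y'-coefficient -3 - 2/x has a pole at x = 0.
It is a regular singular point because x P_1(x) = p(x) = -3x - 2 and x^2 P_2(x) = q(x) = 0 are polynomials, hence analytic at x = 0.
p(0) = -2,  q(0) = 0.
Indicial equation: r(r-1) + p(0) r + q(0) = 0, i.e. r^2 + (p(0) - 1) r + q(0) = 0, i.e. r^2 - 3 r = 0.
Discriminant: (-3)^2 - 4(0) = 9, so r = (3 ± 3)/2.
Solving: r_1 = 3, r_2 = 0.

indicial: r^2 - 3 r = 0; roots r_1 = 3, r_2 = 0


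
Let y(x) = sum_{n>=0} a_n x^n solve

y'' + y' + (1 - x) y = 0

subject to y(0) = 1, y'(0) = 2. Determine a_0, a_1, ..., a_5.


Ansatz: y(x) = sum_{n>=0} a_n x^n, so y'(x) = sum_{n>=1} n a_n x^(n-1) and y''(x) = sum_{n>=2} n(n-1) a_n x^(n-2).
Substitute into P(x) y'' + Q(x) y' + R(x) y = 0 with P(x) = 1, Q(x) = 1, R(x) = 1 - x, and match powers of x.
Initial conditions: a_0 = 1, a_1 = 2.
Setting the coefficient of each power of x to zero and solving order by order (substituting the coefficients already found):
  x^0: 2 a_2 + a_1 + a_0 = 0  ->  2 a_2 = -a_1 - a_0 = -3  ->  a_2 = -3/2
  x^1: 6 a_3 + 2 a_2 + a_1 - a_0 = 0  ->  6 a_3 = -2 a_2 - a_1 + a_0 = 2  ->  a_3 = 1/3
  x^2: 12 a_4 + 3 a_3 + a_2 - a_1 = 0  ->  12 a_4 = -3 a_3 - a_2 + a_1 = 5/2  ->  a_4 = 5/24
  x^3: 20 a_5 + 4 a_4 + a_3 - a_2 = 0  ->  20 a_5 = -4 a_4 - a_3 + a_2 = -8/3  ->  a_5 = -2/15
Truncated series: y(x) = 1 + 2 x - (3/2) x^2 + (1/3) x^3 + (5/24) x^4 - (2/15) x^5 + O(x^6).

a_0 = 1; a_1 = 2; a_2 = -3/2; a_3 = 1/3; a_4 = 5/24; a_5 = -2/15


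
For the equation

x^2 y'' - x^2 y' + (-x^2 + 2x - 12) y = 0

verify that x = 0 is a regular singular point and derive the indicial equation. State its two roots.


Divide by x^2 to reach normal form y'' + P_1(x) y' + P_2(x) y = 0 with P_1(x) = -1 and P_2(x) = -1 + 2/x - 12/x^2.
x = 0 is a singular point because the y-coefficient -1 + 2/x - 12/x^2 has a pole at x = 0.
It is a regular singular point because x P_1(x) = p(x) = -x and x^2 P_2(x) = q(x) = -x^2 + 2x - 12 are polynomials, hence analytic at x = 0.
p(0) = 0,  q(0) = -12.
Indicial equation: r(r-1) + p(0) r + q(0) = 0, i.e. r^2 + (p(0) - 1) r + q(0) = 0, i.e. r^2 - 1 r - 12 = 0.
Discriminant: (-1)^2 - 4(-12) = 49, so r = (1 ± 7)/2.
Solving: r_1 = 4, r_2 = -3.

indicial: r^2 - 1 r - 12 = 0; roots r_1 = 4, r_2 = -3


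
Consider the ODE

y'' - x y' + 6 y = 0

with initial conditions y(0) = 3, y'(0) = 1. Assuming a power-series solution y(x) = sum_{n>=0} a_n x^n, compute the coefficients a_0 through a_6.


Ansatz: y(x) = sum_{n>=0} a_n x^n, so y'(x) = sum_{n>=1} n a_n x^(n-1) and y''(x) = sum_{n>=2} n(n-1) a_n x^(n-2).
Substitute into P(x) y'' + Q(x) y' + R(x) y = 0 with P(x) = 1, Q(x) = -x, R(x) = 6, and match powers of x.
Initial conditions: a_0 = 3, a_1 = 1.
Setting the coefficient of each power of x to zero and solving order by order (substituting the coefficients already found):
  x^0: 2 a_2 + 6 a_0 = 0  ->  2 a_2 = -6 a_0 = -18  ->  a_2 = -9
  x^1: 6 a_3 + 5 a_1 = 0  ->  6 a_3 = -5 a_1 = -5  ->  a_3 = -5/6
  x^2: 12 a_4 + 4 a_2 = 0  ->  12 a_4 = -4 a_2 = 36  ->  a_4 = 3
  x^3: 20 a_5 + 3 a_3 = 0  ->  20 a_5 = -3 a_3 = 5/2  ->  a_5 = 1/8
  x^4: 30 a_6 + 2 a_4 = 0  ->  30 a_6 = -2 a_4 = -6  ->  a_6 = -1/5
Truncated series: y(x) = 3 + x - 9 x^2 - (5/6) x^3 + 3 x^4 + (1/8) x^5 - (1/5) x^6 + O(x^7).

a_0 = 3; a_1 = 1; a_2 = -9; a_3 = -5/6; a_4 = 3; a_5 = 1/8; a_6 = -1/5


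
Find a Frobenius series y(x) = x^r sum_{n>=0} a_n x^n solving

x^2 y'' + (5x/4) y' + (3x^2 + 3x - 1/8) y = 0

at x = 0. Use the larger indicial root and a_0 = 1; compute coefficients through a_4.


Write in Frobenius form y'' + (p(x)/x) y' + (q(x)/x^2) y = 0:
  p(x) = 5/4,  q(x) = 3x^2 + 3x - 1/8.
Indicial equation: r(r-1) + (5/4) r + (-1/8) = 0 -> roots r_1 = 1/4, r_2 = -1/2.
Take r = r_1 = 1/4. Let y(x) = x^r sum_{n>=0} a_n x^n with a_0 = 1.
Substitute y = x^r sum a_n x^n and match x^{r+n}. The recurrence is
  D(n) a_n + 3 a_{n-1} + 3 a_{n-2} = 0,  where D(n) = (r+n)(r+n-1) + (5/4)(r+n) + (-1/8).
  a_n = [-3 a_{n-1} - 3 a_{n-2}] / D(n).
Since the indicial polynomial factors as (r - r_1)(r - r_2), D(n) = (r_1 + n - r_1)(r_1 + n - r_2) = n(n + 3/4).
Evaluating step by step (a_0 = 1):
  n = 1: D(1) = 1(1 + 3/4) = 7/4; numerator = -3(1) = -3; a_1 = (-3)/(7/4) = -12/7
  n = 2: D(2) = 2(2 + 3/4) = 11/2; numerator = -3(-12/7) - 3(1) = 15/7; a_2 = (15/7)/(11/2) = 30/77
  n = 3: D(3) = 3(3 + 3/4) = 45/4; numerator = -3(30/77) - 3(-12/7) = 306/77; a_3 = (306/77)/(45/4) = 136/385
  n = 4: D(4) = 4(4 + 3/4) = 19; numerator = -3(136/385) - 3(30/77) = -78/35; a_4 = (-78/35)/(19) = -78/665

r = 1/4; a_0 = 1; a_1 = -12/7; a_2 = 30/77; a_3 = 136/385; a_4 = -78/665


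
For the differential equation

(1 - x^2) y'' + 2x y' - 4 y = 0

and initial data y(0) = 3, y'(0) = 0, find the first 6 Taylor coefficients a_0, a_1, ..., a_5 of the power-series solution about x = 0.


Ansatz: y(x) = sum_{n>=0} a_n x^n, so y'(x) = sum_{n>=1} n a_n x^(n-1) and y''(x) = sum_{n>=2} n(n-1) a_n x^(n-2).
Substitute into P(x) y'' + Q(x) y' + R(x) y = 0 with P(x) = 1 - x^2, Q(x) = 2x, R(x) = -4, and match powers of x.
Initial conditions: a_0 = 3, a_1 = 0.
Setting the coefficient of each power of x to zero and solving order by order (substituting the coefficients already found):
  x^0: 2 a_2 - 4 a_0 = 0  ->  2 a_2 = 4 a_0 = 12  ->  a_2 = 6
  x^1: 6 a_3 - 2 a_1 = 0  ->  6 a_3 = 2 a_1 = 0  ->  a_3 = 0
  x^2: 12 a_4 - 2 a_2 = 0  ->  12 a_4 = 2 a_2 = 12  ->  a_4 = 1
  x^3: 20 a_5 - 4 a_3 = 0  ->  20 a_5 = 4 a_3 = 0  ->  a_5 = 0
Truncated series: y(x) = 3 + 6 x^2 + x^4 + O(x^6).

a_0 = 3; a_1 = 0; a_2 = 6; a_3 = 0; a_4 = 1; a_5 = 0


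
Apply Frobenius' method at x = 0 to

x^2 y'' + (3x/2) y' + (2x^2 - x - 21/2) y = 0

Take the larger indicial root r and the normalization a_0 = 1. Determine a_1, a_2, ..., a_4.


Write in Frobenius form y'' + (p(x)/x) y' + (q(x)/x^2) y = 0:
  p(x) = 3/2,  q(x) = 2x^2 - x - 21/2.
Indicial equation: r(r-1) + (3/2) r + (-21/2) = 0 -> roots r_1 = 3, r_2 = -7/2.
Take r = r_1 = 3. Let y(x) = x^r sum_{n>=0} a_n x^n with a_0 = 1.
Substitute y = x^r sum a_n x^n and match x^{r+n}. The recurrence is
  D(n) a_n - 1 a_{n-1} + 2 a_{n-2} = 0,  where D(n) = (r+n)(r+n-1) + (3/2)(r+n) + (-21/2).
  a_n = [1 a_{n-1} - 2 a_{n-2}] / D(n).
Since the indicial polynomial factors as (r - r_1)(r - r_2), D(n) = (r_1 + n - r_1)(r_1 + n - r_2) = n(n + 13/2).
Evaluating step by step (a_0 = 1):
  n = 1: D(1) = 1(1 + 13/2) = 15/2; numerator = 1(1) = 1; a_1 = (1)/(15/2) = 2/15
  n = 2: D(2) = 2(2 + 13/2) = 17; numerator = 1(2/15) - 2(1) = -28/15; a_2 = (-28/15)/(17) = -28/255
  n = 3: D(3) = 3(3 + 13/2) = 57/2; numerator = 1(-28/255) - 2(2/15) = -32/85; a_3 = (-32/85)/(57/2) = -64/4845
  n = 4: D(4) = 4(4 + 13/2) = 42; numerator = 1(-64/4845) - 2(-28/255) = 200/969; a_4 = (200/969)/(42) = 100/20349

r = 3; a_0 = 1; a_1 = 2/15; a_2 = -28/255; a_3 = -64/4845; a_4 = 100/20349


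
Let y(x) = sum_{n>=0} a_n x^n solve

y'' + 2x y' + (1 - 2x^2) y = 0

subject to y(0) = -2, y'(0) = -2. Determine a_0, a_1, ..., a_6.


Ansatz: y(x) = sum_{n>=0} a_n x^n, so y'(x) = sum_{n>=1} n a_n x^(n-1) and y''(x) = sum_{n>=2} n(n-1) a_n x^(n-2).
Substitute into P(x) y'' + Q(x) y' + R(x) y = 0 with P(x) = 1, Q(x) = 2x, R(x) = 1 - 2x^2, and match powers of x.
Initial conditions: a_0 = -2, a_1 = -2.
Setting the coefficient of each power of x to zero and solving order by order (substituting the coefficients already found):
  x^0: 2 a_2 + a_0 = 0  ->  2 a_2 = -a_0 = 2  ->  a_2 = 1
  x^1: 6 a_3 + 3 a_1 = 0  ->  6 a_3 = -3 a_1 = 6  ->  a_3 = 1
  x^2: 12 a_4 + 5 a_2 - 2 a_0 = 0  ->  12 a_4 = -5 a_2 + 2 a_0 = -9  ->  a_4 = -3/4
  x^3: 20 a_5 + 7 a_3 - 2 a_1 = 0  ->  20 a_5 = -7 a_3 + 2 a_1 = -11  ->  a_5 = -11/20
  x^4: 30 a_6 + 9 a_4 - 2 a_2 = 0  ->  30 a_6 = -9 a_4 + 2 a_2 = 35/4  ->  a_6 = 7/24
Truncated series: y(x) = -2 - 2 x + x^2 + x^3 - (3/4) x^4 - (11/20) x^5 + (7/24) x^6 + O(x^7).

a_0 = -2; a_1 = -2; a_2 = 1; a_3 = 1; a_4 = -3/4; a_5 = -11/20; a_6 = 7/24


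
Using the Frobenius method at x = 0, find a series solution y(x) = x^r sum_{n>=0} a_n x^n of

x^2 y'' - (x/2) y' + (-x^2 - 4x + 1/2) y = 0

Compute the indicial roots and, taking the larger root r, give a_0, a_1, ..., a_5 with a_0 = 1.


Write in Frobenius form y'' + (p(x)/x) y' + (q(x)/x^2) y = 0:
  p(x) = -1/2,  q(x) = -x^2 - 4x + 1/2.
Indicial equation: r(r-1) + (-1/2) r + (1/2) = 0 -> roots r_1 = 1, r_2 = 1/2.
Take r = r_1 = 1. Let y(x) = x^r sum_{n>=0} a_n x^n with a_0 = 1.
Substitute y = x^r sum a_n x^n and match x^{r+n}. The recurrence is
  D(n) a_n - 4 a_{n-1} - 1 a_{n-2} = 0,  where D(n) = (r+n)(r+n-1) + (-1/2)(r+n) + (1/2).
  a_n = [4 a_{n-1} + 1 a_{n-2}] / D(n).
Since the indicial polynomial factors as (r - r_1)(r - r_2), D(n) = (r_1 + n - r_1)(r_1 + n - r_2) = n(n + 1/2).
Evaluating step by step (a_0 = 1):
  n = 1: D(1) = 1(1 + 1/2) = 3/2; numerator = 4(1) = 4; a_1 = (4)/(3/2) = 8/3
  n = 2: D(2) = 2(2 + 1/2) = 5; numerator = 4(8/3) + 1(1) = 35/3; a_2 = (35/3)/(5) = 7/3
  n = 3: D(3) = 3(3 + 1/2) = 21/2; numerator = 4(7/3) + 1(8/3) = 12; a_3 = (12)/(21/2) = 8/7
  n = 4: D(4) = 4(4 + 1/2) = 18; numerator = 4(8/7) + 1(7/3) = 145/21; a_4 = (145/21)/(18) = 145/378
  n = 5: D(5) = 5(5 + 1/2) = 55/2; numerator = 4(145/378) + 1(8/7) = 506/189; a_5 = (506/189)/(55/2) = 92/945

r = 1; a_0 = 1; a_1 = 8/3; a_2 = 7/3; a_3 = 8/7; a_4 = 145/378; a_5 = 92/945


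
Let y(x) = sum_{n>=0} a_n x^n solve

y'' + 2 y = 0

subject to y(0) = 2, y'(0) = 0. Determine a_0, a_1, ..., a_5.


Ansatz: y(x) = sum_{n>=0} a_n x^n, so y'(x) = sum_{n>=1} n a_n x^(n-1) and y''(x) = sum_{n>=2} n(n-1) a_n x^(n-2).
Substitute into P(x) y'' + Q(x) y' + R(x) y = 0 with P(x) = 1, Q(x) = 0, R(x) = 2, and match powers of x.
Initial conditions: a_0 = 2, a_1 = 0.
Setting the coefficient of each power of x to zero and solving order by order (substituting the coefficients already found):
  x^0: 2 a_2 + 2 a_0 = 0  ->  2 a_2 = -2 a_0 = -4  ->  a_2 = -2
  x^1: 6 a_3 + 2 a_1 = 0  ->  6 a_3 = -2 a_1 = 0  ->  a_3 = 0
  x^2: 12 a_4 + 2 a_2 = 0  ->  12 a_4 = -2 a_2 = 4  ->  a_4 = 1/3
  x^3: 20 a_5 + 2 a_3 = 0  ->  20 a_5 = -2 a_3 = 0  ->  a_5 = 0
Truncated series: y(x) = 2 - 2 x^2 + (1/3) x^4 + O(x^6).

a_0 = 2; a_1 = 0; a_2 = -2; a_3 = 0; a_4 = 1/3; a_5 = 0


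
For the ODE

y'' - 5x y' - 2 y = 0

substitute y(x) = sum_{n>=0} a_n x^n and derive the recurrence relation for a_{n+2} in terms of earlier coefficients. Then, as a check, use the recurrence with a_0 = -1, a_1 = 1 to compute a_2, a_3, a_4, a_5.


Substitute y = sum_n a_n x^n.
y''(x) has coefficient (n+2)(n+1) a_{n+2} at x^n;
-5 x y'(x) has coefficient -5 n a_n at x^n (shift);
-2 y(x) has coefficient -2 a_n at x^n.
Matching x^n: (n+2)(n+1) a_{n+2} + (-5n - 2) a_n = 0.
Thus a_{n+2} = (5n + 2) / ((n+1)(n+2)) * a_n.

Check with a_0 = -1, a_1 = 1 (apply the recurrence for n = 0, 1, 2, 3): a_0 = -1, a_1 = 1, a_2 = -1, a_3 = 7/6, a_4 = -1, a_5 = 119/120.

a_(n+2) = (5n + 2) / ((n+1)(n+2)) * a_n; check: a_0 = -1, a_1 = 1, a_2 = -1, a_3 = 7/6, a_4 = -1, a_5 = 119/120


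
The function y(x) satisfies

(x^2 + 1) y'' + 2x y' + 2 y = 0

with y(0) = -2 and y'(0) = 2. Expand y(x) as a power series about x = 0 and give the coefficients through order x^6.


Ansatz: y(x) = sum_{n>=0} a_n x^n, so y'(x) = sum_{n>=1} n a_n x^(n-1) and y''(x) = sum_{n>=2} n(n-1) a_n x^(n-2).
Substitute into P(x) y'' + Q(x) y' + R(x) y = 0 with P(x) = x^2 + 1, Q(x) = 2x, R(x) = 2, and match powers of x.
Initial conditions: a_0 = -2, a_1 = 2.
Setting the coefficient of each power of x to zero and solving order by order (substituting the coefficients already found):
  x^0: 2 a_2 + 2 a_0 = 0  ->  2 a_2 = -2 a_0 = 4  ->  a_2 = 2
  x^1: 6 a_3 + 4 a_1 = 0  ->  6 a_3 = -4 a_1 = -8  ->  a_3 = -4/3
  x^2: 12 a_4 + 8 a_2 = 0  ->  12 a_4 = -8 a_2 = -16  ->  a_4 = -4/3
  x^3: 20 a_5 + 14 a_3 = 0  ->  20 a_5 = -14 a_3 = 56/3  ->  a_5 = 14/15
  x^4: 30 a_6 + 22 a_4 = 0  ->  30 a_6 = -22 a_4 = 88/3  ->  a_6 = 44/45
Truncated series: y(x) = -2 + 2 x + 2 x^2 - (4/3) x^3 - (4/3) x^4 + (14/15) x^5 + (44/45) x^6 + O(x^7).

a_0 = -2; a_1 = 2; a_2 = 2; a_3 = -4/3; a_4 = -4/3; a_5 = 14/15; a_6 = 44/45


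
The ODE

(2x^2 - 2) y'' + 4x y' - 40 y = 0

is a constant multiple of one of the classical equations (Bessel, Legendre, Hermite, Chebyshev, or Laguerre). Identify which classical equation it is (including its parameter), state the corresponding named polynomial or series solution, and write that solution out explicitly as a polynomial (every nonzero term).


All three coefficients share the factor -2; dividing through by -2 gives  (1 - x^2) y'' - 2x y' + 20 y = 0.
This matches the Legendre equation (1 - x^2) y'' - 2x y' + n(n+1) y = 0 (note the -2x y' term) with n(n+1) = 20, so n = 4; the polynomial solution is P_4(x).
With y = sum_k a_k x^k, matching x^k gives (k+2)(k+1) a_{k+2} = [k(k+1) - n(n+1)] a_k = (k - 4)(k + 5) a_k. The right side vanishes at k = 4, so the series with the parity of 4 terminates at degree 4.
Standard normalization (P_n(1) = 1): leading coefficient (2n)!/(2^n (n!)^2) = 40320/(16*576) = 35/8, so a_4 = 35/8. Work downward with a_k = (k+1)(k+2) a_{k+2} / ((k - 4)(k + 5)):
  a_2 = (3)(4)(35/8) / ((2 - 4)(2 + 5)) = (105/2)/(-14) = -15/4
  a_0 = (1)(2)(-15/4) / ((0 - 4)(0 + 5)) = (-15/2)/(-20) = 3/8
Hence P_4(x) = 35 x^4/8 - 15 x^2/4 + 3/8.

P_4(x); series = 35 x^4/8 - 15 x^2/4 + 3/8


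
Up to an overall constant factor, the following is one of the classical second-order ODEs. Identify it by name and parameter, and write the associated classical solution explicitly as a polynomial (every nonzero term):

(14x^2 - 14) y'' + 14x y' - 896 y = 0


All three coefficients share the factor -14; dividing through by -14 gives  (1 - x^2) y'' - x y' + 64 y = 0.
This matches the Chebyshev equation (1 - x^2) y'' - x y' + n^2 y = 0 (note the -x y' term, not -2x y') with n^2 = 64, so n = 8; the polynomial solution is T_8(x).
With y = sum_k a_k x^k, matching x^k gives (k+2)(k+1) a_{k+2} = (k^2 - n^2) a_k = (k - 8)(k + 8) a_k. The right side vanishes at k = 8, so the series with the parity of 8 terminates at degree 8.
Standard normalization: leading coefficient of T_n is 2^(n-1), so a_8 = 2^7 = 128. Work downward with a_k = (k+1)(k+2) a_{k+2} / ((k - 8)(k + 8)):
  a_6 = (7)(8)(128) / ((6 - 8)(6 + 8)) = 7168/(-28) = -256
  a_4 = (5)(6)(-256) / ((4 - 8)(4 + 8)) = -7680/(-48) = 160
  a_2 = (3)(4)(160) / ((2 - 8)(2 + 8)) = 1920/(-60) = -32
  a_0 = (1)(2)(-32) / ((0 - 8)(0 + 8)) = -64/(-64) = 1
Hence T_8(x) = 128 x^8 - 256 x^6 + 160 x^4 - 32 x^2 + 1.

T_8(x); series = 128 x^8 - 256 x^6 + 160 x^4 - 32 x^2 + 1


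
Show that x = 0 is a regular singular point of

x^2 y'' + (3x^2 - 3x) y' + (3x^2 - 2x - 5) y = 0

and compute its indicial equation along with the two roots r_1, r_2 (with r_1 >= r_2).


Divide by x^2 to reach normal form y'' + P_1(x) y' + P_2(x) y = 0 with P_1(x) = 3 - 3/x and P_2(x) = 3 - 2/x - 5/x^2.
x = 0 is a singular point because the y'-coefficient 3 - 3/x has a pole at x = 0 and the y-coefficient 3 - 2/x - 5/x^2 has a pole at x = 0.
It is a regular singular point because x P_1(x) = p(x) = 3x - 3 and x^2 P_2(x) = q(x) = 3x^2 - 2x - 5 are polynomials, hence analytic at x = 0.
p(0) = -3,  q(0) = -5.
Indicial equation: r(r-1) + p(0) r + q(0) = 0, i.e. r^2 + (p(0) - 1) r + q(0) = 0, i.e. r^2 - 4 r - 5 = 0.
Discriminant: (-4)^2 - 4(-5) = 36, so r = (4 ± 6)/2.
Solving: r_1 = 5, r_2 = -1.

indicial: r^2 - 4 r - 5 = 0; roots r_1 = 5, r_2 = -1


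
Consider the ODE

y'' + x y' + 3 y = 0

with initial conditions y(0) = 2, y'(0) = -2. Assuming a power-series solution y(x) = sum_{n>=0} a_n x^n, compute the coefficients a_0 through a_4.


Ansatz: y(x) = sum_{n>=0} a_n x^n, so y'(x) = sum_{n>=1} n a_n x^(n-1) and y''(x) = sum_{n>=2} n(n-1) a_n x^(n-2).
Substitute into P(x) y'' + Q(x) y' + R(x) y = 0 with P(x) = 1, Q(x) = x, R(x) = 3, and match powers of x.
Initial conditions: a_0 = 2, a_1 = -2.
Setting the coefficient of each power of x to zero and solving order by order (substituting the coefficients already found):
  x^0: 2 a_2 + 3 a_0 = 0  ->  2 a_2 = -3 a_0 = -6  ->  a_2 = -3
  x^1: 6 a_3 + 4 a_1 = 0  ->  6 a_3 = -4 a_1 = 8  ->  a_3 = 4/3
  x^2: 12 a_4 + 5 a_2 = 0  ->  12 a_4 = -5 a_2 = 15  ->  a_4 = 5/4
Truncated series: y(x) = 2 - 2 x - 3 x^2 + (4/3) x^3 + (5/4) x^4 + O(x^5).

a_0 = 2; a_1 = -2; a_2 = -3; a_3 = 4/3; a_4 = 5/4


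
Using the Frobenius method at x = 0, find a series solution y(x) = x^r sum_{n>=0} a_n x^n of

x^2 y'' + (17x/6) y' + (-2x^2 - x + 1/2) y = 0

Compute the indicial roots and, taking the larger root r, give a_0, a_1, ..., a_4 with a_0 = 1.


Write in Frobenius form y'' + (p(x)/x) y' + (q(x)/x^2) y = 0:
  p(x) = 17/6,  q(x) = -2x^2 - x + 1/2.
Indicial equation: r(r-1) + (17/6) r + (1/2) = 0 -> roots r_1 = -1/3, r_2 = -3/2.
Take r = r_1 = -1/3. Let y(x) = x^r sum_{n>=0} a_n x^n with a_0 = 1.
Substitute y = x^r sum a_n x^n and match x^{r+n}. The recurrence is
  D(n) a_n - 1 a_{n-1} - 2 a_{n-2} = 0,  where D(n) = (r+n)(r+n-1) + (17/6)(r+n) + (1/2).
  a_n = [1 a_{n-1} + 2 a_{n-2}] / D(n).
Since the indicial polynomial factors as (r - r_1)(r - r_2), D(n) = (r_1 + n - r_1)(r_1 + n - r_2) = n(n + 7/6).
Evaluating step by step (a_0 = 1):
  n = 1: D(1) = 1(1 + 7/6) = 13/6; numerator = 1(1) = 1; a_1 = (1)/(13/6) = 6/13
  n = 2: D(2) = 2(2 + 7/6) = 19/3; numerator = 1(6/13) + 2(1) = 32/13; a_2 = (32/13)/(19/3) = 96/247
  n = 3: D(3) = 3(3 + 7/6) = 25/2; numerator = 1(96/247) + 2(6/13) = 324/247; a_3 = (324/247)/(25/2) = 648/6175
  n = 4: D(4) = 4(4 + 7/6) = 62/3; numerator = 1(648/6175) + 2(96/247) = 5448/6175; a_4 = (5448/6175)/(62/3) = 8172/191425

r = -1/3; a_0 = 1; a_1 = 6/13; a_2 = 96/247; a_3 = 648/6175; a_4 = 8172/191425


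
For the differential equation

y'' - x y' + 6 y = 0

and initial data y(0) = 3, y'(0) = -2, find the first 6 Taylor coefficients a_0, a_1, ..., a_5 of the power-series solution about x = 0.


Ansatz: y(x) = sum_{n>=0} a_n x^n, so y'(x) = sum_{n>=1} n a_n x^(n-1) and y''(x) = sum_{n>=2} n(n-1) a_n x^(n-2).
Substitute into P(x) y'' + Q(x) y' + R(x) y = 0 with P(x) = 1, Q(x) = -x, R(x) = 6, and match powers of x.
Initial conditions: a_0 = 3, a_1 = -2.
Setting the coefficient of each power of x to zero and solving order by order (substituting the coefficients already found):
  x^0: 2 a_2 + 6 a_0 = 0  ->  2 a_2 = -6 a_0 = -18  ->  a_2 = -9
  x^1: 6 a_3 + 5 a_1 = 0  ->  6 a_3 = -5 a_1 = 10  ->  a_3 = 5/3
  x^2: 12 a_4 + 4 a_2 = 0  ->  12 a_4 = -4 a_2 = 36  ->  a_4 = 3
  x^3: 20 a_5 + 3 a_3 = 0  ->  20 a_5 = -3 a_3 = -5  ->  a_5 = -1/4
Truncated series: y(x) = 3 - 2 x - 9 x^2 + (5/3) x^3 + 3 x^4 - (1/4) x^5 + O(x^6).

a_0 = 3; a_1 = -2; a_2 = -9; a_3 = 5/3; a_4 = 3; a_5 = -1/4


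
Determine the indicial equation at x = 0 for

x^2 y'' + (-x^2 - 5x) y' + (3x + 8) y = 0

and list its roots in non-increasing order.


Divide by x^2 to reach normal form y'' + P_1(x) y' + P_2(x) y = 0 with P_1(x) = -1 - 5/x and P_2(x) = 3/x + 8/x^2.
x = 0 is a singular point because the y'-coefficient -1 - 5/x has a pole at x = 0 and the y-coefficient 3/x + 8/x^2 has a pole at x = 0.
It is a regular singular point because x P_1(x) = p(x) = -x - 5 and x^2 P_2(x) = q(x) = 3x + 8 are polynomials, hence analytic at x = 0.
p(0) = -5,  q(0) = 8.
Indicial equation: r(r-1) + p(0) r + q(0) = 0, i.e. r^2 + (p(0) - 1) r + q(0) = 0, i.e. r^2 - 6 r + 8 = 0.
Discriminant: (-6)^2 - 4(8) = 4, so r = (6 ± 2)/2.
Solving: r_1 = 4, r_2 = 2.

indicial: r^2 - 6 r + 8 = 0; roots r_1 = 4, r_2 = 2


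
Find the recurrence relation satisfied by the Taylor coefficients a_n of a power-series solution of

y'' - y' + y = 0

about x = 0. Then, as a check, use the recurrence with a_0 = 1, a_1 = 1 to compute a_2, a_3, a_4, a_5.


Substitute y = sum_n a_n x^n.
y''(x) has coefficient (n+2)(n+1) a_{n+2} at x^n;
-y'(x) has coefficient -(n+1) a_{n+1} at x^n;
y(x) has coefficient 1 a_n at x^n.
Matching x^n: (n+2)(n+1) a_{n+2} - (n+1) a_{n+1} + 1 a_n = 0.
Thus a_{n+2} = [(n+1) a_{n+1} - 1 a_n] / ((n+1)(n+2)).

Check with a_0 = 1, a_1 = 1 (apply the recurrence for n = 0, 1, 2, 3): a_0 = 1, a_1 = 1, a_2 = 0, a_3 = -1/6, a_4 = -1/24, a_5 = 0.

a_(n+2) = [(n+1) a_(n+1) - 1 a_n] / ((n+1)(n+2)); check: a_0 = 1, a_1 = 1, a_2 = 0, a_3 = -1/6, a_4 = -1/24, a_5 = 0


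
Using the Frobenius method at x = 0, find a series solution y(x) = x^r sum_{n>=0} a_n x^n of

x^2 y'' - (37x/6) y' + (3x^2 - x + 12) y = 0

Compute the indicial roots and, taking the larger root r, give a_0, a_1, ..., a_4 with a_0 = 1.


Write in Frobenius form y'' + (p(x)/x) y' + (q(x)/x^2) y = 0:
  p(x) = -37/6,  q(x) = 3x^2 - x + 12.
Indicial equation: r(r-1) + (-37/6) r + (12) = 0 -> roots r_1 = 9/2, r_2 = 8/3.
Take r = r_1 = 9/2. Let y(x) = x^r sum_{n>=0} a_n x^n with a_0 = 1.
Substitute y = x^r sum a_n x^n and match x^{r+n}. The recurrence is
  D(n) a_n - 1 a_{n-1} + 3 a_{n-2} = 0,  where D(n) = (r+n)(r+n-1) + (-37/6)(r+n) + (12).
  a_n = [1 a_{n-1} - 3 a_{n-2}] / D(n).
Since the indicial polynomial factors as (r - r_1)(r - r_2), D(n) = (r_1 + n - r_1)(r_1 + n - r_2) = n(n + 11/6).
Evaluating step by step (a_0 = 1):
  n = 1: D(1) = 1(1 + 11/6) = 17/6; numerator = 1(1) = 1; a_1 = (1)/(17/6) = 6/17
  n = 2: D(2) = 2(2 + 11/6) = 23/3; numerator = 1(6/17) - 3(1) = -45/17; a_2 = (-45/17)/(23/3) = -135/391
  n = 3: D(3) = 3(3 + 11/6) = 29/2; numerator = 1(-135/391) - 3(6/17) = -549/391; a_3 = (-549/391)/(29/2) = -1098/11339
  n = 4: D(4) = 4(4 + 11/6) = 70/3; numerator = 1(-1098/11339) - 3(-135/391) = 10647/11339; a_4 = (10647/11339)/(70/3) = 4563/113390

r = 9/2; a_0 = 1; a_1 = 6/17; a_2 = -135/391; a_3 = -1098/11339; a_4 = 4563/113390


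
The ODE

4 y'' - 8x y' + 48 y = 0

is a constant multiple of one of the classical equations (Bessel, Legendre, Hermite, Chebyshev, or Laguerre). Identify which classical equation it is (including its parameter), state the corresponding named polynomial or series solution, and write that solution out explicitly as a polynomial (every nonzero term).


All three coefficients share the factor 4; dividing through by 4 gives  y'' - 2x y' + 12 y = 0.
This matches the Hermite equation y'' - 2x y' + 2n y = 0 with 2n = 12, so n = 6; the polynomial solution is H_6(x).
With y = sum_k a_k x^k, matching x^k gives (k+2)(k+1) a_{k+2} = 2(k - n) a_k = 2(k - 6) a_k. The right side vanishes at k = 6, so the series with the parity of 6 terminates at degree 6.
Standard normalization: leading coefficient of H_n is 2^n, so a_6 = 2^6 = 64. Work downward with a_k = (k+1)(k+2) a_{k+2} / (2(k - n)):
  a_4 = (5)(6)(64) / (2(4 - 6)) = 1920/(-4) = -480
  a_2 = (3)(4)(-480) / (2(2 - 6)) = -5760/(-8) = 720
  a_0 = (1)(2)(720) / (2(0 - 6)) = 1440/(-12) = -120
Hence H_6(x) = 64 x^6 - 480 x^4 + 720 x^2 - 120.

H_6(x); series = 64 x^6 - 480 x^4 + 720 x^2 - 120


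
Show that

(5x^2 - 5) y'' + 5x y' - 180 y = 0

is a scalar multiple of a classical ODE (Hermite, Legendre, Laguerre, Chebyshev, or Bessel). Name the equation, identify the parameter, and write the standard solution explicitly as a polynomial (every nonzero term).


All three coefficients share the factor -5; dividing through by -5 gives  (1 - x^2) y'' - x y' + 36 y = 0.
This matches the Chebyshev equation (1 - x^2) y'' - x y' + n^2 y = 0 (note the -x y' term, not -2x y') with n^2 = 36, so n = 6; the polynomial solution is T_6(x).
With y = sum_k a_k x^k, matching x^k gives (k+2)(k+1) a_{k+2} = (k^2 - n^2) a_k = (k - 6)(k + 6) a_k. The right side vanishes at k = 6, so the series with the parity of 6 terminates at degree 6.
Standard normalization: leading coefficient of T_n is 2^(n-1), so a_6 = 2^5 = 32. Work downward with a_k = (k+1)(k+2) a_{k+2} / ((k - 6)(k + 6)):
  a_4 = (5)(6)(32) / ((4 - 6)(4 + 6)) = 960/(-20) = -48
  a_2 = (3)(4)(-48) / ((2 - 6)(2 + 6)) = -576/(-32) = 18
  a_0 = (1)(2)(18) / ((0 - 6)(0 + 6)) = 36/(-36) = -1
Hence T_6(x) = 32 x^6 - 48 x^4 + 18 x^2 - 1.

T_6(x); series = 32 x^6 - 48 x^4 + 18 x^2 - 1


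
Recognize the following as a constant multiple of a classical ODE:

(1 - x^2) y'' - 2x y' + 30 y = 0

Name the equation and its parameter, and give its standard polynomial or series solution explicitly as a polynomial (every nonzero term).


The equation is already in a standard form:  (1 - x^2) y'' - 2x y' + 30 y = 0.
This matches the Legendre equation (1 - x^2) y'' - 2x y' + n(n+1) y = 0 (note the -2x y' term) with n(n+1) = 30, so n = 5; the polynomial solution is P_5(x).
With y = sum_k a_k x^k, matching x^k gives (k+2)(k+1) a_{k+2} = [k(k+1) - n(n+1)] a_k = (k - 5)(k + 6) a_k. The right side vanishes at k = 5, so the series with the parity of 5 terminates at degree 5.
Standard normalization (P_n(1) = 1): leading coefficient (2n)!/(2^n (n!)^2) = 3628800/(32*14400) = 63/8, so a_5 = 63/8. Work downward with a_k = (k+1)(k+2) a_{k+2} / ((k - 5)(k + 6)):
  a_3 = (4)(5)(63/8) / ((3 - 5)(3 + 6)) = (315/2)/(-18) = -35/4
  a_1 = (2)(3)(-35/4) / ((1 - 5)(1 + 6)) = (-105/2)/(-28) = 15/8
Hence P_5(x) = 63 x^5/8 - 35 x^3/4 + 15 x/8.

P_5(x); series = 63 x^5/8 - 35 x^3/4 + 15 x/8


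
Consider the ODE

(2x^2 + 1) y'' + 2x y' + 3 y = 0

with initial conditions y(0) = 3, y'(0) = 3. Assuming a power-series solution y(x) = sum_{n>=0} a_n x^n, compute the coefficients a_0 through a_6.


Ansatz: y(x) = sum_{n>=0} a_n x^n, so y'(x) = sum_{n>=1} n a_n x^(n-1) and y''(x) = sum_{n>=2} n(n-1) a_n x^(n-2).
Substitute into P(x) y'' + Q(x) y' + R(x) y = 0 with P(x) = 2x^2 + 1, Q(x) = 2x, R(x) = 3, and match powers of x.
Initial conditions: a_0 = 3, a_1 = 3.
Setting the coefficient of each power of x to zero and solving order by order (substituting the coefficients already found):
  x^0: 2 a_2 + 3 a_0 = 0  ->  2 a_2 = -3 a_0 = -9  ->  a_2 = -9/2
  x^1: 6 a_3 + 5 a_1 = 0  ->  6 a_3 = -5 a_1 = -15  ->  a_3 = -5/2
  x^2: 12 a_4 + 11 a_2 = 0  ->  12 a_4 = -11 a_2 = 99/2  ->  a_4 = 33/8
  x^3: 20 a_5 + 21 a_3 = 0  ->  20 a_5 = -21 a_3 = 105/2  ->  a_5 = 21/8
  x^4: 30 a_6 + 35 a_4 = 0  ->  30 a_6 = -35 a_4 = -1155/8  ->  a_6 = -77/16
Truncated series: y(x) = 3 + 3 x - (9/2) x^2 - (5/2) x^3 + (33/8) x^4 + (21/8) x^5 - (77/16) x^6 + O(x^7).

a_0 = 3; a_1 = 3; a_2 = -9/2; a_3 = -5/2; a_4 = 33/8; a_5 = 21/8; a_6 = -77/16


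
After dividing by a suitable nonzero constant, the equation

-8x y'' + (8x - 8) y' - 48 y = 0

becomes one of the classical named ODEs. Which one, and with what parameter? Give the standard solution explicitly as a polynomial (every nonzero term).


All three coefficients share the factor -8; dividing through by -8 gives  x y'' + (1 - x) y' + 6 y = 0.
This matches the Laguerre equation x y'' + (1 - x) y' + n y = 0 with n = 6; the polynomial solution is L_6(x).
With y = sum_k a_k x^k, matching x^k gives (k+1)k a_{k+1} + (k+1) a_{k+1} - k a_k + n a_k = 0, i.e. (k+1)^2 a_{k+1} = (k - n) a_k = (k - 6) a_k. The right side vanishes at k = 6, so the series terminates at degree 6.
Standard normalization L_n(0) = 1 gives a_0 = 1. Work upward with a_{k+1} = (k - 6) a_k / (k+1)^2:
  a_1 = (0 - 6)(1) / 1^2 = -6/1 = -6
  a_2 = (1 - 6)(-6) / 2^2 = 30/4 = 15/2
  a_3 = (2 - 6)(15/2) / 3^2 = -30/9 = -10/3
  a_4 = (3 - 6)(-10/3) / 4^2 = 10/16 = 5/8
  a_5 = (4 - 6)(5/8) / 5^2 = (-5/4)/25 = -1/20
  a_6 = (5 - 6)(-1/20) / 6^2 = (1/20)/36 = 1/720
Hence L_6(x) = x^6/720 - x^5/20 + 5 x^4/8 - 10 x^3/3 + 15 x^2/2 - 6 x + 1.

L_6(x); series = x^6/720 - x^5/20 + 5 x^4/8 - 10 x^3/3 + 15 x^2/2 - 6 x + 1


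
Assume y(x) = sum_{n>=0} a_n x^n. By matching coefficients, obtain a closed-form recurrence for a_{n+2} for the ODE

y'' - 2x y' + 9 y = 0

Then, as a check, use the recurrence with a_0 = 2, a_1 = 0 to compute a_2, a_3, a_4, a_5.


Substitute y = sum_n a_n x^n.
y''(x) has coefficient (n+2)(n+1) a_{n+2} at x^n;
-2 x y'(x) has coefficient -2 n a_n at x^n (shift);
9 y(x) has coefficient 9 a_n at x^n.
Matching x^n: (n+2)(n+1) a_{n+2} + (-2n + 9) a_n = 0.
Thus a_{n+2} = (2n - 9) / ((n+1)(n+2)) * a_n.

Check with a_0 = 2, a_1 = 0 (apply the recurrence for n = 0, 1, 2, 3): a_0 = 2, a_1 = 0, a_2 = -9, a_3 = 0, a_4 = 15/4, a_5 = 0.

a_(n+2) = (2n - 9) / ((n+1)(n+2)) * a_n; check: a_0 = 2, a_1 = 0, a_2 = -9, a_3 = 0, a_4 = 15/4, a_5 = 0


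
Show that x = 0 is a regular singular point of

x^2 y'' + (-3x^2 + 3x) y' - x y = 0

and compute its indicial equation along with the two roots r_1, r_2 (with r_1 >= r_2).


Divide by x^2 to reach normal form y'' + P_1(x) y' + P_2(x) y = 0 with P_1(x) = -3 + 3/x and P_2(x) = -1/x.
x = 0 is a singular point because the y'-coefficient -3 + 3/x has a pole at x = 0 and the y-coefficient -1/x has a pole at x = 0.
It is a regular singular point because x P_1(x) = p(x) = 3 - 3x and x^2 P_2(x) = q(x) = -x are polynomials, hence analytic at x = 0.
p(0) = 3,  q(0) = 0.
Indicial equation: r(r-1) + p(0) r + q(0) = 0, i.e. r^2 + (p(0) - 1) r + q(0) = 0, i.e. r^2 + 2 r = 0.
Discriminant: (2)^2 - 4(0) = 4, so r = (-2 ± 2)/2.
Solving: r_1 = 0, r_2 = -2.

indicial: r^2 + 2 r = 0; roots r_1 = 0, r_2 = -2


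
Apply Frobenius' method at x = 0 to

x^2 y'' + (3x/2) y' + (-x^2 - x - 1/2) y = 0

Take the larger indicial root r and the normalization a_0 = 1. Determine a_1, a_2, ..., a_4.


Write in Frobenius form y'' + (p(x)/x) y' + (q(x)/x^2) y = 0:
  p(x) = 3/2,  q(x) = -x^2 - x - 1/2.
Indicial equation: r(r-1) + (3/2) r + (-1/2) = 0 -> roots r_1 = 1/2, r_2 = -1.
Take r = r_1 = 1/2. Let y(x) = x^r sum_{n>=0} a_n x^n with a_0 = 1.
Substitute y = x^r sum a_n x^n and match x^{r+n}. The recurrence is
  D(n) a_n - 1 a_{n-1} - 1 a_{n-2} = 0,  where D(n) = (r+n)(r+n-1) + (3/2)(r+n) + (-1/2).
  a_n = [1 a_{n-1} + 1 a_{n-2}] / D(n).
Since the indicial polynomial factors as (r - r_1)(r - r_2), D(n) = (r_1 + n - r_1)(r_1 + n - r_2) = n(n + 3/2).
Evaluating step by step (a_0 = 1):
  n = 1: D(1) = 1(1 + 3/2) = 5/2; numerator = 1(1) = 1; a_1 = (1)/(5/2) = 2/5
  n = 2: D(2) = 2(2 + 3/2) = 7; numerator = 1(2/5) + 1(1) = 7/5; a_2 = (7/5)/(7) = 1/5
  n = 3: D(3) = 3(3 + 3/2) = 27/2; numerator = 1(1/5) + 1(2/5) = 3/5; a_3 = (3/5)/(27/2) = 2/45
  n = 4: D(4) = 4(4 + 3/2) = 22; numerator = 1(2/45) + 1(1/5) = 11/45; a_4 = (11/45)/(22) = 1/90

r = 1/2; a_0 = 1; a_1 = 2/5; a_2 = 1/5; a_3 = 2/45; a_4 = 1/90
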